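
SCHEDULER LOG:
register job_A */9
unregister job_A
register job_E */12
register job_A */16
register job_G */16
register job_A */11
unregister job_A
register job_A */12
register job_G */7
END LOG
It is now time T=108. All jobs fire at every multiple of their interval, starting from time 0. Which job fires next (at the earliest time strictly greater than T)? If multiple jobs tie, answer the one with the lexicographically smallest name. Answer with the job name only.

Op 1: register job_A */9 -> active={job_A:*/9}
Op 2: unregister job_A -> active={}
Op 3: register job_E */12 -> active={job_E:*/12}
Op 4: register job_A */16 -> active={job_A:*/16, job_E:*/12}
Op 5: register job_G */16 -> active={job_A:*/16, job_E:*/12, job_G:*/16}
Op 6: register job_A */11 -> active={job_A:*/11, job_E:*/12, job_G:*/16}
Op 7: unregister job_A -> active={job_E:*/12, job_G:*/16}
Op 8: register job_A */12 -> active={job_A:*/12, job_E:*/12, job_G:*/16}
Op 9: register job_G */7 -> active={job_A:*/12, job_E:*/12, job_G:*/7}
  job_A: interval 12, next fire after T=108 is 120
  job_E: interval 12, next fire after T=108 is 120
  job_G: interval 7, next fire after T=108 is 112
Earliest = 112, winner (lex tiebreak) = job_G

Answer: job_G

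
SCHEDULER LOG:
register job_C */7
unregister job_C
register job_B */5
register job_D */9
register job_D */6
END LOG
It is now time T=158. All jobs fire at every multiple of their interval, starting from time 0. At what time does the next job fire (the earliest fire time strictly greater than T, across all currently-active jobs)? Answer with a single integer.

Op 1: register job_C */7 -> active={job_C:*/7}
Op 2: unregister job_C -> active={}
Op 3: register job_B */5 -> active={job_B:*/5}
Op 4: register job_D */9 -> active={job_B:*/5, job_D:*/9}
Op 5: register job_D */6 -> active={job_B:*/5, job_D:*/6}
  job_B: interval 5, next fire after T=158 is 160
  job_D: interval 6, next fire after T=158 is 162
Earliest fire time = 160 (job job_B)

Answer: 160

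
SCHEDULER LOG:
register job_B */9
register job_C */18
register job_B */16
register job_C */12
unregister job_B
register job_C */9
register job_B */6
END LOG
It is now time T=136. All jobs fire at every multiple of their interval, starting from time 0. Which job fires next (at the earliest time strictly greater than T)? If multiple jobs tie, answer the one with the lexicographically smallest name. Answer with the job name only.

Answer: job_B

Derivation:
Op 1: register job_B */9 -> active={job_B:*/9}
Op 2: register job_C */18 -> active={job_B:*/9, job_C:*/18}
Op 3: register job_B */16 -> active={job_B:*/16, job_C:*/18}
Op 4: register job_C */12 -> active={job_B:*/16, job_C:*/12}
Op 5: unregister job_B -> active={job_C:*/12}
Op 6: register job_C */9 -> active={job_C:*/9}
Op 7: register job_B */6 -> active={job_B:*/6, job_C:*/9}
  job_B: interval 6, next fire after T=136 is 138
  job_C: interval 9, next fire after T=136 is 144
Earliest = 138, winner (lex tiebreak) = job_B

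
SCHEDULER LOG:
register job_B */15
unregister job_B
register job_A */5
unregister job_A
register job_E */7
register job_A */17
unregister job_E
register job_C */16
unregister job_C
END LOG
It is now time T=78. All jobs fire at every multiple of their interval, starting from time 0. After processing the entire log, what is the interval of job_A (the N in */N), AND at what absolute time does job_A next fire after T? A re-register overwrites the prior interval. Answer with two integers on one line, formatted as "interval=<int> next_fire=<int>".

Op 1: register job_B */15 -> active={job_B:*/15}
Op 2: unregister job_B -> active={}
Op 3: register job_A */5 -> active={job_A:*/5}
Op 4: unregister job_A -> active={}
Op 5: register job_E */7 -> active={job_E:*/7}
Op 6: register job_A */17 -> active={job_A:*/17, job_E:*/7}
Op 7: unregister job_E -> active={job_A:*/17}
Op 8: register job_C */16 -> active={job_A:*/17, job_C:*/16}
Op 9: unregister job_C -> active={job_A:*/17}
Final interval of job_A = 17
Next fire of job_A after T=78: (78//17+1)*17 = 85

Answer: interval=17 next_fire=85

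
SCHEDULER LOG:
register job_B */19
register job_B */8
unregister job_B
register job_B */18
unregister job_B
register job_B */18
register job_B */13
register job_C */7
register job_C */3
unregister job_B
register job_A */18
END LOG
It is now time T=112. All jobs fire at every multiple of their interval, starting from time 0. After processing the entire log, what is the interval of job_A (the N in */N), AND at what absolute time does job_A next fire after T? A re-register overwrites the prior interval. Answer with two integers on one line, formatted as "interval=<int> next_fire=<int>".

Op 1: register job_B */19 -> active={job_B:*/19}
Op 2: register job_B */8 -> active={job_B:*/8}
Op 3: unregister job_B -> active={}
Op 4: register job_B */18 -> active={job_B:*/18}
Op 5: unregister job_B -> active={}
Op 6: register job_B */18 -> active={job_B:*/18}
Op 7: register job_B */13 -> active={job_B:*/13}
Op 8: register job_C */7 -> active={job_B:*/13, job_C:*/7}
Op 9: register job_C */3 -> active={job_B:*/13, job_C:*/3}
Op 10: unregister job_B -> active={job_C:*/3}
Op 11: register job_A */18 -> active={job_A:*/18, job_C:*/3}
Final interval of job_A = 18
Next fire of job_A after T=112: (112//18+1)*18 = 126

Answer: interval=18 next_fire=126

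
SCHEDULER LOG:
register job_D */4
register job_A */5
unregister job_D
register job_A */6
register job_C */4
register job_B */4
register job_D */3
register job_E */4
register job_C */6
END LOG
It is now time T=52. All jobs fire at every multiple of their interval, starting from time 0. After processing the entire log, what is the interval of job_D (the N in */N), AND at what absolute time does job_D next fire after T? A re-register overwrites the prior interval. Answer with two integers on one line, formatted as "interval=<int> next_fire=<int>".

Op 1: register job_D */4 -> active={job_D:*/4}
Op 2: register job_A */5 -> active={job_A:*/5, job_D:*/4}
Op 3: unregister job_D -> active={job_A:*/5}
Op 4: register job_A */6 -> active={job_A:*/6}
Op 5: register job_C */4 -> active={job_A:*/6, job_C:*/4}
Op 6: register job_B */4 -> active={job_A:*/6, job_B:*/4, job_C:*/4}
Op 7: register job_D */3 -> active={job_A:*/6, job_B:*/4, job_C:*/4, job_D:*/3}
Op 8: register job_E */4 -> active={job_A:*/6, job_B:*/4, job_C:*/4, job_D:*/3, job_E:*/4}
Op 9: register job_C */6 -> active={job_A:*/6, job_B:*/4, job_C:*/6, job_D:*/3, job_E:*/4}
Final interval of job_D = 3
Next fire of job_D after T=52: (52//3+1)*3 = 54

Answer: interval=3 next_fire=54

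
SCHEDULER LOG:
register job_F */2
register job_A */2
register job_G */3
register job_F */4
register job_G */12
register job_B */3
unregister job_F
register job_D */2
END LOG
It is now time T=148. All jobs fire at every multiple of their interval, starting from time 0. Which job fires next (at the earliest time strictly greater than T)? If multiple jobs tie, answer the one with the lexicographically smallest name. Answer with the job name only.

Op 1: register job_F */2 -> active={job_F:*/2}
Op 2: register job_A */2 -> active={job_A:*/2, job_F:*/2}
Op 3: register job_G */3 -> active={job_A:*/2, job_F:*/2, job_G:*/3}
Op 4: register job_F */4 -> active={job_A:*/2, job_F:*/4, job_G:*/3}
Op 5: register job_G */12 -> active={job_A:*/2, job_F:*/4, job_G:*/12}
Op 6: register job_B */3 -> active={job_A:*/2, job_B:*/3, job_F:*/4, job_G:*/12}
Op 7: unregister job_F -> active={job_A:*/2, job_B:*/3, job_G:*/12}
Op 8: register job_D */2 -> active={job_A:*/2, job_B:*/3, job_D:*/2, job_G:*/12}
  job_A: interval 2, next fire after T=148 is 150
  job_B: interval 3, next fire after T=148 is 150
  job_D: interval 2, next fire after T=148 is 150
  job_G: interval 12, next fire after T=148 is 156
Earliest = 150, winner (lex tiebreak) = job_A

Answer: job_A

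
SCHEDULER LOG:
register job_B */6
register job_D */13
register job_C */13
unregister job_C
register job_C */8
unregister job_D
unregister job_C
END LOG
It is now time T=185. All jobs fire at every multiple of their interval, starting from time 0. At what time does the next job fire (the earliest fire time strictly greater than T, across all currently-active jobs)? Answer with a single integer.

Op 1: register job_B */6 -> active={job_B:*/6}
Op 2: register job_D */13 -> active={job_B:*/6, job_D:*/13}
Op 3: register job_C */13 -> active={job_B:*/6, job_C:*/13, job_D:*/13}
Op 4: unregister job_C -> active={job_B:*/6, job_D:*/13}
Op 5: register job_C */8 -> active={job_B:*/6, job_C:*/8, job_D:*/13}
Op 6: unregister job_D -> active={job_B:*/6, job_C:*/8}
Op 7: unregister job_C -> active={job_B:*/6}
  job_B: interval 6, next fire after T=185 is 186
Earliest fire time = 186 (job job_B)

Answer: 186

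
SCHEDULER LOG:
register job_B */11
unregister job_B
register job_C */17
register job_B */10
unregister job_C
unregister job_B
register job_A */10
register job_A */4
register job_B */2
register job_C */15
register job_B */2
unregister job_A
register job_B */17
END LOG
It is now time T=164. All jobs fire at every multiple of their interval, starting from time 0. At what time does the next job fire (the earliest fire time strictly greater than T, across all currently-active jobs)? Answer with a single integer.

Op 1: register job_B */11 -> active={job_B:*/11}
Op 2: unregister job_B -> active={}
Op 3: register job_C */17 -> active={job_C:*/17}
Op 4: register job_B */10 -> active={job_B:*/10, job_C:*/17}
Op 5: unregister job_C -> active={job_B:*/10}
Op 6: unregister job_B -> active={}
Op 7: register job_A */10 -> active={job_A:*/10}
Op 8: register job_A */4 -> active={job_A:*/4}
Op 9: register job_B */2 -> active={job_A:*/4, job_B:*/2}
Op 10: register job_C */15 -> active={job_A:*/4, job_B:*/2, job_C:*/15}
Op 11: register job_B */2 -> active={job_A:*/4, job_B:*/2, job_C:*/15}
Op 12: unregister job_A -> active={job_B:*/2, job_C:*/15}
Op 13: register job_B */17 -> active={job_B:*/17, job_C:*/15}
  job_B: interval 17, next fire after T=164 is 170
  job_C: interval 15, next fire after T=164 is 165
Earliest fire time = 165 (job job_C)

Answer: 165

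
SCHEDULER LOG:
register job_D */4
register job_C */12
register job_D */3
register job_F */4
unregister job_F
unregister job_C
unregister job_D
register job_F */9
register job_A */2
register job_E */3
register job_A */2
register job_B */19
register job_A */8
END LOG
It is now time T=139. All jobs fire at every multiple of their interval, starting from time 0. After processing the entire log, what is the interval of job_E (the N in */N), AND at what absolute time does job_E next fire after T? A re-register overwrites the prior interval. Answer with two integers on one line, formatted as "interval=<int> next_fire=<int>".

Op 1: register job_D */4 -> active={job_D:*/4}
Op 2: register job_C */12 -> active={job_C:*/12, job_D:*/4}
Op 3: register job_D */3 -> active={job_C:*/12, job_D:*/3}
Op 4: register job_F */4 -> active={job_C:*/12, job_D:*/3, job_F:*/4}
Op 5: unregister job_F -> active={job_C:*/12, job_D:*/3}
Op 6: unregister job_C -> active={job_D:*/3}
Op 7: unregister job_D -> active={}
Op 8: register job_F */9 -> active={job_F:*/9}
Op 9: register job_A */2 -> active={job_A:*/2, job_F:*/9}
Op 10: register job_E */3 -> active={job_A:*/2, job_E:*/3, job_F:*/9}
Op 11: register job_A */2 -> active={job_A:*/2, job_E:*/3, job_F:*/9}
Op 12: register job_B */19 -> active={job_A:*/2, job_B:*/19, job_E:*/3, job_F:*/9}
Op 13: register job_A */8 -> active={job_A:*/8, job_B:*/19, job_E:*/3, job_F:*/9}
Final interval of job_E = 3
Next fire of job_E after T=139: (139//3+1)*3 = 141

Answer: interval=3 next_fire=141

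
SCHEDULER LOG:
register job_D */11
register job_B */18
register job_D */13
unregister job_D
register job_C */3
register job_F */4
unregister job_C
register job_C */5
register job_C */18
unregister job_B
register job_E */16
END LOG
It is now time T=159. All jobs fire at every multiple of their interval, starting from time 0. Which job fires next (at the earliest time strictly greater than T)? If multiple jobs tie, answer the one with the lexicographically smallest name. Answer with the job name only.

Answer: job_E

Derivation:
Op 1: register job_D */11 -> active={job_D:*/11}
Op 2: register job_B */18 -> active={job_B:*/18, job_D:*/11}
Op 3: register job_D */13 -> active={job_B:*/18, job_D:*/13}
Op 4: unregister job_D -> active={job_B:*/18}
Op 5: register job_C */3 -> active={job_B:*/18, job_C:*/3}
Op 6: register job_F */4 -> active={job_B:*/18, job_C:*/3, job_F:*/4}
Op 7: unregister job_C -> active={job_B:*/18, job_F:*/4}
Op 8: register job_C */5 -> active={job_B:*/18, job_C:*/5, job_F:*/4}
Op 9: register job_C */18 -> active={job_B:*/18, job_C:*/18, job_F:*/4}
Op 10: unregister job_B -> active={job_C:*/18, job_F:*/4}
Op 11: register job_E */16 -> active={job_C:*/18, job_E:*/16, job_F:*/4}
  job_C: interval 18, next fire after T=159 is 162
  job_E: interval 16, next fire after T=159 is 160
  job_F: interval 4, next fire after T=159 is 160
Earliest = 160, winner (lex tiebreak) = job_E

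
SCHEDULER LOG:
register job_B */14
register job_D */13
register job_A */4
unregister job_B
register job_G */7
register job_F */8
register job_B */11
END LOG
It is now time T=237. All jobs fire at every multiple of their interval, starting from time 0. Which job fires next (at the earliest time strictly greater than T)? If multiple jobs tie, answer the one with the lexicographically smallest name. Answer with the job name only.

Answer: job_G

Derivation:
Op 1: register job_B */14 -> active={job_B:*/14}
Op 2: register job_D */13 -> active={job_B:*/14, job_D:*/13}
Op 3: register job_A */4 -> active={job_A:*/4, job_B:*/14, job_D:*/13}
Op 4: unregister job_B -> active={job_A:*/4, job_D:*/13}
Op 5: register job_G */7 -> active={job_A:*/4, job_D:*/13, job_G:*/7}
Op 6: register job_F */8 -> active={job_A:*/4, job_D:*/13, job_F:*/8, job_G:*/7}
Op 7: register job_B */11 -> active={job_A:*/4, job_B:*/11, job_D:*/13, job_F:*/8, job_G:*/7}
  job_A: interval 4, next fire after T=237 is 240
  job_B: interval 11, next fire after T=237 is 242
  job_D: interval 13, next fire after T=237 is 247
  job_F: interval 8, next fire after T=237 is 240
  job_G: interval 7, next fire after T=237 is 238
Earliest = 238, winner (lex tiebreak) = job_G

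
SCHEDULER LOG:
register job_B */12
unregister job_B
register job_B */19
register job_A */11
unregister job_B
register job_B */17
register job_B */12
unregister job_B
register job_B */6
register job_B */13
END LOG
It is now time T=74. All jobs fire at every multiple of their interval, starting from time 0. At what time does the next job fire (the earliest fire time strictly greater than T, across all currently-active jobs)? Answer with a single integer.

Op 1: register job_B */12 -> active={job_B:*/12}
Op 2: unregister job_B -> active={}
Op 3: register job_B */19 -> active={job_B:*/19}
Op 4: register job_A */11 -> active={job_A:*/11, job_B:*/19}
Op 5: unregister job_B -> active={job_A:*/11}
Op 6: register job_B */17 -> active={job_A:*/11, job_B:*/17}
Op 7: register job_B */12 -> active={job_A:*/11, job_B:*/12}
Op 8: unregister job_B -> active={job_A:*/11}
Op 9: register job_B */6 -> active={job_A:*/11, job_B:*/6}
Op 10: register job_B */13 -> active={job_A:*/11, job_B:*/13}
  job_A: interval 11, next fire after T=74 is 77
  job_B: interval 13, next fire after T=74 is 78
Earliest fire time = 77 (job job_A)

Answer: 77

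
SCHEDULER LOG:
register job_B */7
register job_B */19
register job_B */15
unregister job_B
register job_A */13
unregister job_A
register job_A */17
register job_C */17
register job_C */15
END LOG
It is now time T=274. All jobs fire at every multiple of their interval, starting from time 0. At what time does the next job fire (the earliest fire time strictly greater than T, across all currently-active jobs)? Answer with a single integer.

Op 1: register job_B */7 -> active={job_B:*/7}
Op 2: register job_B */19 -> active={job_B:*/19}
Op 3: register job_B */15 -> active={job_B:*/15}
Op 4: unregister job_B -> active={}
Op 5: register job_A */13 -> active={job_A:*/13}
Op 6: unregister job_A -> active={}
Op 7: register job_A */17 -> active={job_A:*/17}
Op 8: register job_C */17 -> active={job_A:*/17, job_C:*/17}
Op 9: register job_C */15 -> active={job_A:*/17, job_C:*/15}
  job_A: interval 17, next fire after T=274 is 289
  job_C: interval 15, next fire after T=274 is 285
Earliest fire time = 285 (job job_C)

Answer: 285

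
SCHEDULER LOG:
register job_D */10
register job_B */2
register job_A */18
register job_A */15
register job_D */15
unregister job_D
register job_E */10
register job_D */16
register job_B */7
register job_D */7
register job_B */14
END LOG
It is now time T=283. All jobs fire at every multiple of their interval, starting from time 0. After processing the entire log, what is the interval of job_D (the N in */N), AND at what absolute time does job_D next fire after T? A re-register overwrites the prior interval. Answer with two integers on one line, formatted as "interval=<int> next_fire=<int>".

Answer: interval=7 next_fire=287

Derivation:
Op 1: register job_D */10 -> active={job_D:*/10}
Op 2: register job_B */2 -> active={job_B:*/2, job_D:*/10}
Op 3: register job_A */18 -> active={job_A:*/18, job_B:*/2, job_D:*/10}
Op 4: register job_A */15 -> active={job_A:*/15, job_B:*/2, job_D:*/10}
Op 5: register job_D */15 -> active={job_A:*/15, job_B:*/2, job_D:*/15}
Op 6: unregister job_D -> active={job_A:*/15, job_B:*/2}
Op 7: register job_E */10 -> active={job_A:*/15, job_B:*/2, job_E:*/10}
Op 8: register job_D */16 -> active={job_A:*/15, job_B:*/2, job_D:*/16, job_E:*/10}
Op 9: register job_B */7 -> active={job_A:*/15, job_B:*/7, job_D:*/16, job_E:*/10}
Op 10: register job_D */7 -> active={job_A:*/15, job_B:*/7, job_D:*/7, job_E:*/10}
Op 11: register job_B */14 -> active={job_A:*/15, job_B:*/14, job_D:*/7, job_E:*/10}
Final interval of job_D = 7
Next fire of job_D after T=283: (283//7+1)*7 = 287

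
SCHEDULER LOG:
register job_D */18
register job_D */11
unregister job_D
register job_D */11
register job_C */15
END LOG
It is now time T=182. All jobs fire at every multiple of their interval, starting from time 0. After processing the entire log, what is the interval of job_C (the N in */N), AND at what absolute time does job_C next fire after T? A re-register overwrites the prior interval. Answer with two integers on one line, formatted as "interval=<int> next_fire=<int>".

Answer: interval=15 next_fire=195

Derivation:
Op 1: register job_D */18 -> active={job_D:*/18}
Op 2: register job_D */11 -> active={job_D:*/11}
Op 3: unregister job_D -> active={}
Op 4: register job_D */11 -> active={job_D:*/11}
Op 5: register job_C */15 -> active={job_C:*/15, job_D:*/11}
Final interval of job_C = 15
Next fire of job_C after T=182: (182//15+1)*15 = 195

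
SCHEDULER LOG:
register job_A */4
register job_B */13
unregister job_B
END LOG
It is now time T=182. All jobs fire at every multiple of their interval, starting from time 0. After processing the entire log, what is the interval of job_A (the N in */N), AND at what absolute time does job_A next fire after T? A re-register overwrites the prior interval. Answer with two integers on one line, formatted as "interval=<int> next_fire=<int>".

Op 1: register job_A */4 -> active={job_A:*/4}
Op 2: register job_B */13 -> active={job_A:*/4, job_B:*/13}
Op 3: unregister job_B -> active={job_A:*/4}
Final interval of job_A = 4
Next fire of job_A after T=182: (182//4+1)*4 = 184

Answer: interval=4 next_fire=184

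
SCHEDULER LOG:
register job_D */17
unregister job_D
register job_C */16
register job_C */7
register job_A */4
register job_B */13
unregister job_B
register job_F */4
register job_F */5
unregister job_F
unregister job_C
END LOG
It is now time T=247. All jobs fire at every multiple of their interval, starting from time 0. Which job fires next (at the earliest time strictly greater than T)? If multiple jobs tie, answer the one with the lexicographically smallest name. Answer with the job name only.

Op 1: register job_D */17 -> active={job_D:*/17}
Op 2: unregister job_D -> active={}
Op 3: register job_C */16 -> active={job_C:*/16}
Op 4: register job_C */7 -> active={job_C:*/7}
Op 5: register job_A */4 -> active={job_A:*/4, job_C:*/7}
Op 6: register job_B */13 -> active={job_A:*/4, job_B:*/13, job_C:*/7}
Op 7: unregister job_B -> active={job_A:*/4, job_C:*/7}
Op 8: register job_F */4 -> active={job_A:*/4, job_C:*/7, job_F:*/4}
Op 9: register job_F */5 -> active={job_A:*/4, job_C:*/7, job_F:*/5}
Op 10: unregister job_F -> active={job_A:*/4, job_C:*/7}
Op 11: unregister job_C -> active={job_A:*/4}
  job_A: interval 4, next fire after T=247 is 248
Earliest = 248, winner (lex tiebreak) = job_A

Answer: job_A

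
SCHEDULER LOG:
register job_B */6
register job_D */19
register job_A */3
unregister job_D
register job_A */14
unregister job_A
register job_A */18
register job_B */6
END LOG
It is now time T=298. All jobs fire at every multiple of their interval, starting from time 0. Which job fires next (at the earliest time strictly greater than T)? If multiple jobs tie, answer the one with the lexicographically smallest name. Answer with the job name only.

Op 1: register job_B */6 -> active={job_B:*/6}
Op 2: register job_D */19 -> active={job_B:*/6, job_D:*/19}
Op 3: register job_A */3 -> active={job_A:*/3, job_B:*/6, job_D:*/19}
Op 4: unregister job_D -> active={job_A:*/3, job_B:*/6}
Op 5: register job_A */14 -> active={job_A:*/14, job_B:*/6}
Op 6: unregister job_A -> active={job_B:*/6}
Op 7: register job_A */18 -> active={job_A:*/18, job_B:*/6}
Op 8: register job_B */6 -> active={job_A:*/18, job_B:*/6}
  job_A: interval 18, next fire after T=298 is 306
  job_B: interval 6, next fire after T=298 is 300
Earliest = 300, winner (lex tiebreak) = job_B

Answer: job_B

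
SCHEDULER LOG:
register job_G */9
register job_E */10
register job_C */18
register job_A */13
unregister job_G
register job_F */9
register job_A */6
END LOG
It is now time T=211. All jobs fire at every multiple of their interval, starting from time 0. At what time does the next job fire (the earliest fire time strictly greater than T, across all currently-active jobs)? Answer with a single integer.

Op 1: register job_G */9 -> active={job_G:*/9}
Op 2: register job_E */10 -> active={job_E:*/10, job_G:*/9}
Op 3: register job_C */18 -> active={job_C:*/18, job_E:*/10, job_G:*/9}
Op 4: register job_A */13 -> active={job_A:*/13, job_C:*/18, job_E:*/10, job_G:*/9}
Op 5: unregister job_G -> active={job_A:*/13, job_C:*/18, job_E:*/10}
Op 6: register job_F */9 -> active={job_A:*/13, job_C:*/18, job_E:*/10, job_F:*/9}
Op 7: register job_A */6 -> active={job_A:*/6, job_C:*/18, job_E:*/10, job_F:*/9}
  job_A: interval 6, next fire after T=211 is 216
  job_C: interval 18, next fire after T=211 is 216
  job_E: interval 10, next fire after T=211 is 220
  job_F: interval 9, next fire after T=211 is 216
Earliest fire time = 216 (job job_A)

Answer: 216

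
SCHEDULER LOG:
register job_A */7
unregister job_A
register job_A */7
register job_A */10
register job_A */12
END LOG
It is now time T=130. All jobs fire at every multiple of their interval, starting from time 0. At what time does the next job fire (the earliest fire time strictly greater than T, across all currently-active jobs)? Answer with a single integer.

Op 1: register job_A */7 -> active={job_A:*/7}
Op 2: unregister job_A -> active={}
Op 3: register job_A */7 -> active={job_A:*/7}
Op 4: register job_A */10 -> active={job_A:*/10}
Op 5: register job_A */12 -> active={job_A:*/12}
  job_A: interval 12, next fire after T=130 is 132
Earliest fire time = 132 (job job_A)

Answer: 132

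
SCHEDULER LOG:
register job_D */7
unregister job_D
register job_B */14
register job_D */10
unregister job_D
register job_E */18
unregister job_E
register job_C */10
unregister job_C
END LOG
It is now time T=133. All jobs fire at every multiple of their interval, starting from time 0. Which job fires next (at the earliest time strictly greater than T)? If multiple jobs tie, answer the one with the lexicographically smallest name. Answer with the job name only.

Answer: job_B

Derivation:
Op 1: register job_D */7 -> active={job_D:*/7}
Op 2: unregister job_D -> active={}
Op 3: register job_B */14 -> active={job_B:*/14}
Op 4: register job_D */10 -> active={job_B:*/14, job_D:*/10}
Op 5: unregister job_D -> active={job_B:*/14}
Op 6: register job_E */18 -> active={job_B:*/14, job_E:*/18}
Op 7: unregister job_E -> active={job_B:*/14}
Op 8: register job_C */10 -> active={job_B:*/14, job_C:*/10}
Op 9: unregister job_C -> active={job_B:*/14}
  job_B: interval 14, next fire after T=133 is 140
Earliest = 140, winner (lex tiebreak) = job_B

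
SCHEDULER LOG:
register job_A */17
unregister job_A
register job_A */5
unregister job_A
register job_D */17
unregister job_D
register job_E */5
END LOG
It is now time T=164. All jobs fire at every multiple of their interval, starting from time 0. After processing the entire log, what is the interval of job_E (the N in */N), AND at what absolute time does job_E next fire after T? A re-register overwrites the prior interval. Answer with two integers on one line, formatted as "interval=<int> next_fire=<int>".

Answer: interval=5 next_fire=165

Derivation:
Op 1: register job_A */17 -> active={job_A:*/17}
Op 2: unregister job_A -> active={}
Op 3: register job_A */5 -> active={job_A:*/5}
Op 4: unregister job_A -> active={}
Op 5: register job_D */17 -> active={job_D:*/17}
Op 6: unregister job_D -> active={}
Op 7: register job_E */5 -> active={job_E:*/5}
Final interval of job_E = 5
Next fire of job_E after T=164: (164//5+1)*5 = 165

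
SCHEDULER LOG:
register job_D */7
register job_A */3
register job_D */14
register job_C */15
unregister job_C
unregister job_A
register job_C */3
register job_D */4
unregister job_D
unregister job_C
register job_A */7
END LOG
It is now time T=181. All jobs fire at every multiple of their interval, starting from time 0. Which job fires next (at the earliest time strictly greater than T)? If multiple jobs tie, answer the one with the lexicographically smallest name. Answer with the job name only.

Answer: job_A

Derivation:
Op 1: register job_D */7 -> active={job_D:*/7}
Op 2: register job_A */3 -> active={job_A:*/3, job_D:*/7}
Op 3: register job_D */14 -> active={job_A:*/3, job_D:*/14}
Op 4: register job_C */15 -> active={job_A:*/3, job_C:*/15, job_D:*/14}
Op 5: unregister job_C -> active={job_A:*/3, job_D:*/14}
Op 6: unregister job_A -> active={job_D:*/14}
Op 7: register job_C */3 -> active={job_C:*/3, job_D:*/14}
Op 8: register job_D */4 -> active={job_C:*/3, job_D:*/4}
Op 9: unregister job_D -> active={job_C:*/3}
Op 10: unregister job_C -> active={}
Op 11: register job_A */7 -> active={job_A:*/7}
  job_A: interval 7, next fire after T=181 is 182
Earliest = 182, winner (lex tiebreak) = job_A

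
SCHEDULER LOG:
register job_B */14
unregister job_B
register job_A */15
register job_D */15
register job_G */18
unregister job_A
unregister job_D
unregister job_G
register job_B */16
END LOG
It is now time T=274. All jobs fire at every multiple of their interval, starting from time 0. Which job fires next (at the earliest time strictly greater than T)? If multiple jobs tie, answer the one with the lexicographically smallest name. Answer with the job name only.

Answer: job_B

Derivation:
Op 1: register job_B */14 -> active={job_B:*/14}
Op 2: unregister job_B -> active={}
Op 3: register job_A */15 -> active={job_A:*/15}
Op 4: register job_D */15 -> active={job_A:*/15, job_D:*/15}
Op 5: register job_G */18 -> active={job_A:*/15, job_D:*/15, job_G:*/18}
Op 6: unregister job_A -> active={job_D:*/15, job_G:*/18}
Op 7: unregister job_D -> active={job_G:*/18}
Op 8: unregister job_G -> active={}
Op 9: register job_B */16 -> active={job_B:*/16}
  job_B: interval 16, next fire after T=274 is 288
Earliest = 288, winner (lex tiebreak) = job_B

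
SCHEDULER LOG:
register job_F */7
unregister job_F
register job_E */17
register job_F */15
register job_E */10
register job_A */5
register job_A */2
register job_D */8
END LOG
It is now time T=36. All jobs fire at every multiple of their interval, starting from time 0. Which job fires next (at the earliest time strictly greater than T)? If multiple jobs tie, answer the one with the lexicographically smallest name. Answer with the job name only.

Answer: job_A

Derivation:
Op 1: register job_F */7 -> active={job_F:*/7}
Op 2: unregister job_F -> active={}
Op 3: register job_E */17 -> active={job_E:*/17}
Op 4: register job_F */15 -> active={job_E:*/17, job_F:*/15}
Op 5: register job_E */10 -> active={job_E:*/10, job_F:*/15}
Op 6: register job_A */5 -> active={job_A:*/5, job_E:*/10, job_F:*/15}
Op 7: register job_A */2 -> active={job_A:*/2, job_E:*/10, job_F:*/15}
Op 8: register job_D */8 -> active={job_A:*/2, job_D:*/8, job_E:*/10, job_F:*/15}
  job_A: interval 2, next fire after T=36 is 38
  job_D: interval 8, next fire after T=36 is 40
  job_E: interval 10, next fire after T=36 is 40
  job_F: interval 15, next fire after T=36 is 45
Earliest = 38, winner (lex tiebreak) = job_A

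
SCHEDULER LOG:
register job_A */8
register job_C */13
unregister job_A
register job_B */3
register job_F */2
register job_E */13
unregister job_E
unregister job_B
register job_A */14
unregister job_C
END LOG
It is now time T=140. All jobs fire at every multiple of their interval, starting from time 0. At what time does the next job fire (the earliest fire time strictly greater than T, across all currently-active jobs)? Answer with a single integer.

Answer: 142

Derivation:
Op 1: register job_A */8 -> active={job_A:*/8}
Op 2: register job_C */13 -> active={job_A:*/8, job_C:*/13}
Op 3: unregister job_A -> active={job_C:*/13}
Op 4: register job_B */3 -> active={job_B:*/3, job_C:*/13}
Op 5: register job_F */2 -> active={job_B:*/3, job_C:*/13, job_F:*/2}
Op 6: register job_E */13 -> active={job_B:*/3, job_C:*/13, job_E:*/13, job_F:*/2}
Op 7: unregister job_E -> active={job_B:*/3, job_C:*/13, job_F:*/2}
Op 8: unregister job_B -> active={job_C:*/13, job_F:*/2}
Op 9: register job_A */14 -> active={job_A:*/14, job_C:*/13, job_F:*/2}
Op 10: unregister job_C -> active={job_A:*/14, job_F:*/2}
  job_A: interval 14, next fire after T=140 is 154
  job_F: interval 2, next fire after T=140 is 142
Earliest fire time = 142 (job job_F)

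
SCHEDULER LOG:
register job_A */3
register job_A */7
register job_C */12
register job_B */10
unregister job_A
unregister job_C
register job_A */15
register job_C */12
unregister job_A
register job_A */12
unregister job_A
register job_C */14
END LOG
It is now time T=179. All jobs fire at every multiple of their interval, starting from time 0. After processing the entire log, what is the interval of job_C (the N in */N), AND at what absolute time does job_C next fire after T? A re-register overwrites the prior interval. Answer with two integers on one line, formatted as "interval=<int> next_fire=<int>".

Answer: interval=14 next_fire=182

Derivation:
Op 1: register job_A */3 -> active={job_A:*/3}
Op 2: register job_A */7 -> active={job_A:*/7}
Op 3: register job_C */12 -> active={job_A:*/7, job_C:*/12}
Op 4: register job_B */10 -> active={job_A:*/7, job_B:*/10, job_C:*/12}
Op 5: unregister job_A -> active={job_B:*/10, job_C:*/12}
Op 6: unregister job_C -> active={job_B:*/10}
Op 7: register job_A */15 -> active={job_A:*/15, job_B:*/10}
Op 8: register job_C */12 -> active={job_A:*/15, job_B:*/10, job_C:*/12}
Op 9: unregister job_A -> active={job_B:*/10, job_C:*/12}
Op 10: register job_A */12 -> active={job_A:*/12, job_B:*/10, job_C:*/12}
Op 11: unregister job_A -> active={job_B:*/10, job_C:*/12}
Op 12: register job_C */14 -> active={job_B:*/10, job_C:*/14}
Final interval of job_C = 14
Next fire of job_C after T=179: (179//14+1)*14 = 182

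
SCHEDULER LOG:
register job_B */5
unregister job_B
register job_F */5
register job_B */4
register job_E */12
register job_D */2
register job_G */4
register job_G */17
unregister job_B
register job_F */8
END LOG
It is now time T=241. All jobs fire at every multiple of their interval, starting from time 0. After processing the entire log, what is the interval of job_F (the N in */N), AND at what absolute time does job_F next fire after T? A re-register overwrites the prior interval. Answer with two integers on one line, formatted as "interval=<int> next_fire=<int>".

Op 1: register job_B */5 -> active={job_B:*/5}
Op 2: unregister job_B -> active={}
Op 3: register job_F */5 -> active={job_F:*/5}
Op 4: register job_B */4 -> active={job_B:*/4, job_F:*/5}
Op 5: register job_E */12 -> active={job_B:*/4, job_E:*/12, job_F:*/5}
Op 6: register job_D */2 -> active={job_B:*/4, job_D:*/2, job_E:*/12, job_F:*/5}
Op 7: register job_G */4 -> active={job_B:*/4, job_D:*/2, job_E:*/12, job_F:*/5, job_G:*/4}
Op 8: register job_G */17 -> active={job_B:*/4, job_D:*/2, job_E:*/12, job_F:*/5, job_G:*/17}
Op 9: unregister job_B -> active={job_D:*/2, job_E:*/12, job_F:*/5, job_G:*/17}
Op 10: register job_F */8 -> active={job_D:*/2, job_E:*/12, job_F:*/8, job_G:*/17}
Final interval of job_F = 8
Next fire of job_F after T=241: (241//8+1)*8 = 248

Answer: interval=8 next_fire=248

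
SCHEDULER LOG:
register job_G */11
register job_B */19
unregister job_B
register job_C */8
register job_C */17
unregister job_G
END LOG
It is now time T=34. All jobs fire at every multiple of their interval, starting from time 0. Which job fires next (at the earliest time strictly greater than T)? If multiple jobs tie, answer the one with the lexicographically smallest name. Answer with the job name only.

Answer: job_C

Derivation:
Op 1: register job_G */11 -> active={job_G:*/11}
Op 2: register job_B */19 -> active={job_B:*/19, job_G:*/11}
Op 3: unregister job_B -> active={job_G:*/11}
Op 4: register job_C */8 -> active={job_C:*/8, job_G:*/11}
Op 5: register job_C */17 -> active={job_C:*/17, job_G:*/11}
Op 6: unregister job_G -> active={job_C:*/17}
  job_C: interval 17, next fire after T=34 is 51
Earliest = 51, winner (lex tiebreak) = job_C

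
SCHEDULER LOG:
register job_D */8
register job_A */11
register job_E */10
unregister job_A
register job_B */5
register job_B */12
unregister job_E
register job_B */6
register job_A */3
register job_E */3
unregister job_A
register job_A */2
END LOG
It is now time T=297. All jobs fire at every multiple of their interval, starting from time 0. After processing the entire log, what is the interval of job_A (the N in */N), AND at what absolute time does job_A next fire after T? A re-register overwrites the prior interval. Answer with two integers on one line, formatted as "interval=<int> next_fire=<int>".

Op 1: register job_D */8 -> active={job_D:*/8}
Op 2: register job_A */11 -> active={job_A:*/11, job_D:*/8}
Op 3: register job_E */10 -> active={job_A:*/11, job_D:*/8, job_E:*/10}
Op 4: unregister job_A -> active={job_D:*/8, job_E:*/10}
Op 5: register job_B */5 -> active={job_B:*/5, job_D:*/8, job_E:*/10}
Op 6: register job_B */12 -> active={job_B:*/12, job_D:*/8, job_E:*/10}
Op 7: unregister job_E -> active={job_B:*/12, job_D:*/8}
Op 8: register job_B */6 -> active={job_B:*/6, job_D:*/8}
Op 9: register job_A */3 -> active={job_A:*/3, job_B:*/6, job_D:*/8}
Op 10: register job_E */3 -> active={job_A:*/3, job_B:*/6, job_D:*/8, job_E:*/3}
Op 11: unregister job_A -> active={job_B:*/6, job_D:*/8, job_E:*/3}
Op 12: register job_A */2 -> active={job_A:*/2, job_B:*/6, job_D:*/8, job_E:*/3}
Final interval of job_A = 2
Next fire of job_A after T=297: (297//2+1)*2 = 298

Answer: interval=2 next_fire=298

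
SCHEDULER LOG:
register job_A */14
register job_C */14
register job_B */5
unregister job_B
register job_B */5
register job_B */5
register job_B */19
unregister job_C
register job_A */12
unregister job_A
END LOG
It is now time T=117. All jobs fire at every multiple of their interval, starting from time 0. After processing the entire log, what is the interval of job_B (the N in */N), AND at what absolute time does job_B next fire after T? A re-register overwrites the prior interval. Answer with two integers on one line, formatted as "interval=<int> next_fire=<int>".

Op 1: register job_A */14 -> active={job_A:*/14}
Op 2: register job_C */14 -> active={job_A:*/14, job_C:*/14}
Op 3: register job_B */5 -> active={job_A:*/14, job_B:*/5, job_C:*/14}
Op 4: unregister job_B -> active={job_A:*/14, job_C:*/14}
Op 5: register job_B */5 -> active={job_A:*/14, job_B:*/5, job_C:*/14}
Op 6: register job_B */5 -> active={job_A:*/14, job_B:*/5, job_C:*/14}
Op 7: register job_B */19 -> active={job_A:*/14, job_B:*/19, job_C:*/14}
Op 8: unregister job_C -> active={job_A:*/14, job_B:*/19}
Op 9: register job_A */12 -> active={job_A:*/12, job_B:*/19}
Op 10: unregister job_A -> active={job_B:*/19}
Final interval of job_B = 19
Next fire of job_B after T=117: (117//19+1)*19 = 133

Answer: interval=19 next_fire=133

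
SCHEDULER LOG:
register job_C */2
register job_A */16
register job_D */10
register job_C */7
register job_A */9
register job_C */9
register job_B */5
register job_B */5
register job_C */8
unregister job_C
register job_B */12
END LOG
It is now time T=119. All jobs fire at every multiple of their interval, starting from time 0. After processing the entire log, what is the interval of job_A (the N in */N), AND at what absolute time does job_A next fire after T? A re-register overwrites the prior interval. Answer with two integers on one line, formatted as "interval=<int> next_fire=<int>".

Answer: interval=9 next_fire=126

Derivation:
Op 1: register job_C */2 -> active={job_C:*/2}
Op 2: register job_A */16 -> active={job_A:*/16, job_C:*/2}
Op 3: register job_D */10 -> active={job_A:*/16, job_C:*/2, job_D:*/10}
Op 4: register job_C */7 -> active={job_A:*/16, job_C:*/7, job_D:*/10}
Op 5: register job_A */9 -> active={job_A:*/9, job_C:*/7, job_D:*/10}
Op 6: register job_C */9 -> active={job_A:*/9, job_C:*/9, job_D:*/10}
Op 7: register job_B */5 -> active={job_A:*/9, job_B:*/5, job_C:*/9, job_D:*/10}
Op 8: register job_B */5 -> active={job_A:*/9, job_B:*/5, job_C:*/9, job_D:*/10}
Op 9: register job_C */8 -> active={job_A:*/9, job_B:*/5, job_C:*/8, job_D:*/10}
Op 10: unregister job_C -> active={job_A:*/9, job_B:*/5, job_D:*/10}
Op 11: register job_B */12 -> active={job_A:*/9, job_B:*/12, job_D:*/10}
Final interval of job_A = 9
Next fire of job_A after T=119: (119//9+1)*9 = 126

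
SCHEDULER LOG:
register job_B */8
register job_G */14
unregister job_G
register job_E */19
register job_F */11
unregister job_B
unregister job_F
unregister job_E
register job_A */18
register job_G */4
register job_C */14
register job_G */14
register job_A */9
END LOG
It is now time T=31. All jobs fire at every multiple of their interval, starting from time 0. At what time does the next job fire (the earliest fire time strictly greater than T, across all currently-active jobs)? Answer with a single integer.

Answer: 36

Derivation:
Op 1: register job_B */8 -> active={job_B:*/8}
Op 2: register job_G */14 -> active={job_B:*/8, job_G:*/14}
Op 3: unregister job_G -> active={job_B:*/8}
Op 4: register job_E */19 -> active={job_B:*/8, job_E:*/19}
Op 5: register job_F */11 -> active={job_B:*/8, job_E:*/19, job_F:*/11}
Op 6: unregister job_B -> active={job_E:*/19, job_F:*/11}
Op 7: unregister job_F -> active={job_E:*/19}
Op 8: unregister job_E -> active={}
Op 9: register job_A */18 -> active={job_A:*/18}
Op 10: register job_G */4 -> active={job_A:*/18, job_G:*/4}
Op 11: register job_C */14 -> active={job_A:*/18, job_C:*/14, job_G:*/4}
Op 12: register job_G */14 -> active={job_A:*/18, job_C:*/14, job_G:*/14}
Op 13: register job_A */9 -> active={job_A:*/9, job_C:*/14, job_G:*/14}
  job_A: interval 9, next fire after T=31 is 36
  job_C: interval 14, next fire after T=31 is 42
  job_G: interval 14, next fire after T=31 is 42
Earliest fire time = 36 (job job_A)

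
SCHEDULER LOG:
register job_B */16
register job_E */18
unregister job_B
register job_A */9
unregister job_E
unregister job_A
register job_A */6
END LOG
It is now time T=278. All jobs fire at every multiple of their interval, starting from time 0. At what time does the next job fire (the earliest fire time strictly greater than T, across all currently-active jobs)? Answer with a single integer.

Answer: 282

Derivation:
Op 1: register job_B */16 -> active={job_B:*/16}
Op 2: register job_E */18 -> active={job_B:*/16, job_E:*/18}
Op 3: unregister job_B -> active={job_E:*/18}
Op 4: register job_A */9 -> active={job_A:*/9, job_E:*/18}
Op 5: unregister job_E -> active={job_A:*/9}
Op 6: unregister job_A -> active={}
Op 7: register job_A */6 -> active={job_A:*/6}
  job_A: interval 6, next fire after T=278 is 282
Earliest fire time = 282 (job job_A)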